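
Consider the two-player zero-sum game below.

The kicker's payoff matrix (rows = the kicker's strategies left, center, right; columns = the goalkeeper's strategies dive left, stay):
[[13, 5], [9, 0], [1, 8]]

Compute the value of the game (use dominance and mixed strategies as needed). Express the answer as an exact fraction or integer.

Row center is strictly dominated by row left, so the kicker never plays it.
The remaining 2×2 game on (left, right) × (dive left, stay) has no saddle point. Let the kicker play left with probability p; indifference gives 13p + (1−p) = 5p + 8(1−p), so p = 7/15.
Similarly the goalkeeper's optimal q on dive left is 1/5, and the value is 13·(1/5) + (5)·(4/5) = 33/5.

33/5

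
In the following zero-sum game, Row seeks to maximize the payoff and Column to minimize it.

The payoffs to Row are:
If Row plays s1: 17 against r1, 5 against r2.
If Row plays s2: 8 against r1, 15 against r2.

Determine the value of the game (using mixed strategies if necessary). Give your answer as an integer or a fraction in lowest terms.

Row minima are 5 and 8, so Row's maximin is 8; column maxima are 17 and 15, so Column's minimax is 15. These differ, so the equilibrium is in mixed strategies.
Let Row play s1 with probability p. Column is indifferent when 17p + 8(1−p) = 5p + 15(1−p), giving p = 7/19.
Let Column play r1 with probability q. Row is indifferent when 17q + 5(1−q) = 8q + 15(1−q), giving q = 10/19.
The value is 17·(10/19) + (5)·(9/19) = 215/19.

215/19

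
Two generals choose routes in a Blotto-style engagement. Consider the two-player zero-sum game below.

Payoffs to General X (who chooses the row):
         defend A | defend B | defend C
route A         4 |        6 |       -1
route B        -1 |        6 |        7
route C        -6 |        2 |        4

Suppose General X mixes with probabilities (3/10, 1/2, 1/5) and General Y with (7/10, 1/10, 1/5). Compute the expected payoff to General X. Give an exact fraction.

Against (7/10, 1/10, 1/5), each row's expected payoff is route A: 16/5; route B: 13/10; route C: -16/5.
Taking the (3/10, 1/2, 1/5)-weighted average: (3/10)·(16/5) + (1/2)·(13/10) + (1/5)·(-16/5) = 97/100.

97/100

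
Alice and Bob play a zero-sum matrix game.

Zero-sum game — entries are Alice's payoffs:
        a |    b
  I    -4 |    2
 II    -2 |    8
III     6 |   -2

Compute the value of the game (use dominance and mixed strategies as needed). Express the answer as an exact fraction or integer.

22/9

Row I is strictly dominated by row II, so Alice never plays it.
The remaining 2×2 game on (II, III) × (a, b) has no saddle point. Let Alice play II with probability p; indifference gives −2p + 6(1−p) = 8p − 2(1−p), so p = 4/9.
Similarly Bob's optimal q on a is 5/9, and the value is -2·(5/9) + (8)·(4/9) = 22/9.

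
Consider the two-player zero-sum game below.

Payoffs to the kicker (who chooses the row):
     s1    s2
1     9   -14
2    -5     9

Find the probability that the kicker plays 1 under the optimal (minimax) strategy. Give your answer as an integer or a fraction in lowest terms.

Row minima are -14 and -5, so the kicker's maximin is -5; column maxima are 9 and 9, so the goalkeeper's minimax is 9. These differ, so the equilibrium is in mixed strategies.
Let the kicker play 1 with probability p. The goalkeeper is indifferent when 9p − 5(1−p) = −14p + 9(1−p), giving p = 14/37.

14/37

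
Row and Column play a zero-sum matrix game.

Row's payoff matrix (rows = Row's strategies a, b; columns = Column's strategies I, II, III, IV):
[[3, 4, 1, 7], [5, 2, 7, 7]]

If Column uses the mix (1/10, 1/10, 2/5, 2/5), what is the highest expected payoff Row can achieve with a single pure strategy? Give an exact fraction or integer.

a: (3)·(1/10) + (4)·(1/10) + (1)·(2/5) + (7)·(2/5) = 39/10.
b: (5)·(1/10) + (2)·(1/10) + (7)·(2/5) + (7)·(2/5) = 63/10.
The best pure response is b with expected payoff 63/10.

63/10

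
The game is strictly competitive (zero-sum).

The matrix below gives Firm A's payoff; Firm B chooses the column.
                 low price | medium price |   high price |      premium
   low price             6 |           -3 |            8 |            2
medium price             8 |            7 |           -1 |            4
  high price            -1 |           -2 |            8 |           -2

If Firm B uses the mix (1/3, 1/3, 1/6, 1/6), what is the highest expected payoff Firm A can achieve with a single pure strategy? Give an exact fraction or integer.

11/2

low price: (6)·(1/3) + (-3)·(1/3) + (8)·(1/6) + (2)·(1/6) = 8/3.
medium price: (8)·(1/3) + (7)·(1/3) + (-1)·(1/6) + (4)·(1/6) = 11/2.
high price: (-1)·(1/3) + (-2)·(1/3) + (8)·(1/6) + (-2)·(1/6) = 0.
The best pure response is medium price with expected payoff 11/2.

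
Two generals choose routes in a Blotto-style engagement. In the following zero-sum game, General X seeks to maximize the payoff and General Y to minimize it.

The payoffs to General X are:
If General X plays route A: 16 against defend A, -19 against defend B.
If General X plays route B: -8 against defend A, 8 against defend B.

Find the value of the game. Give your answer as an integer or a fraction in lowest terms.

-8/17

Row minima are -19 and -8, so General X's maximin is -8; column maxima are 16 and 8, so General Y's minimax is 8. These differ, so the equilibrium is in mixed strategies.
Let General X play route A with probability p. General Y is indifferent when 16p − 8(1−p) = −19p + 8(1−p), giving p = 16/51.
Let General Y play defend A with probability q. General X is indifferent when 16q − 19(1−q) = −8q + 8(1−q), giving q = 9/17.
The value is 16·(9/17) + (-19)·(8/17) = -8/17.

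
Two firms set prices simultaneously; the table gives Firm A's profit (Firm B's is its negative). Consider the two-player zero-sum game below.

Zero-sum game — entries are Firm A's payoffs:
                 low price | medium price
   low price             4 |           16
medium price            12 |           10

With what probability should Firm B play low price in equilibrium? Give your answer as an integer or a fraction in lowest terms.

Row minima are 4 and 10, so Firm A's maximin is 10; column maxima are 12 and 16, so Firm B's minimax is 12. These differ, so the equilibrium is in mixed strategies.
Let Firm B play low price with probability q. Firm A is indifferent when 4q + 16(1−q) = 12q + 10(1−q), giving q = 3/7.

3/7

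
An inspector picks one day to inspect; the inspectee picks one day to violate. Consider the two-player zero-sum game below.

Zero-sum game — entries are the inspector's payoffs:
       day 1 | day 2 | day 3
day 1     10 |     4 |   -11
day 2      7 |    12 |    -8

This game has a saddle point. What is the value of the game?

-8

Row minima: -11, -8 → the inspector's maximin is -8.
Column maxima: 10, 12, -8 → the inspectee's minimax is -8.
They coincide at (day 2, day 3), so the value is -8.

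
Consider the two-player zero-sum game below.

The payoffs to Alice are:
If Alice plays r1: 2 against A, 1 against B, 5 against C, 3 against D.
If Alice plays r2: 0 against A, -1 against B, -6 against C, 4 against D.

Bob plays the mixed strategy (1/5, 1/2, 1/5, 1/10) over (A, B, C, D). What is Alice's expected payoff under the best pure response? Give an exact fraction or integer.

r1: (2)·(1/5) + (1)·(1/2) + (5)·(1/5) + (3)·(1/10) = 11/5.
r2: (0)·(1/5) + (-1)·(1/2) + (-6)·(1/5) + (4)·(1/10) = -13/10.
The best pure response is r1 with expected payoff 11/5.

11/5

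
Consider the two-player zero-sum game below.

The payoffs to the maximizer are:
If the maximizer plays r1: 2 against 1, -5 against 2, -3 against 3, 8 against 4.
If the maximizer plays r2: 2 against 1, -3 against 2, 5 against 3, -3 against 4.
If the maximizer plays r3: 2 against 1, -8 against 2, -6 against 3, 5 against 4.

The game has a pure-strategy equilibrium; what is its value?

Row minima: -5, -3, -8 → the maximizer's maximin is -3.
Column maxima: 2, -3, 5, 8 → the minimizer's minimax is -3.
They coincide at (r2, 2), so the value is -3.

-3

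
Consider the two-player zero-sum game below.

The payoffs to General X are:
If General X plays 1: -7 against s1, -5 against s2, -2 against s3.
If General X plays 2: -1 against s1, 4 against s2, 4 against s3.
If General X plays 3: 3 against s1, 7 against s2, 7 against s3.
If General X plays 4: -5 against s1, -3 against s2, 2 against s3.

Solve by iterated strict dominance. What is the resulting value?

3

Column s3 is strictly dominated by s1 for General Y (-7<-2, -1<4, 3<7, -5<2); eliminate s3.
Column s2 is strictly dominated by s1 for General Y (-7<-5, -1<4, 3<7, -5<-3); eliminate s2.
Row 2 is strictly dominated by row 3 (3>-1); eliminate 2.
Row 4 is strictly dominated by row 3 (3>-5); eliminate 4.
Row 1 is strictly dominated by row 3 (3>-7); eliminate 1.
Only (3, s1) remains, with payoff 3.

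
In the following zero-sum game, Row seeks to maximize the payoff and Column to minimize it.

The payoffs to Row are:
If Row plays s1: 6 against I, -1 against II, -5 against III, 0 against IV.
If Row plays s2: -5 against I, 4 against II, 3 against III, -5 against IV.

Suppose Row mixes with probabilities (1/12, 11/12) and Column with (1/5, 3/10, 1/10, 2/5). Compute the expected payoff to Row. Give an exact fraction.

-161/120

Against (1/5, 3/10, 1/10, 2/5), each row's expected payoff is s1: 2/5; s2: -3/2.
Taking the (1/12, 11/12)-weighted average: (1/12)·(2/5) + (11/12)·(-3/2) = -161/120.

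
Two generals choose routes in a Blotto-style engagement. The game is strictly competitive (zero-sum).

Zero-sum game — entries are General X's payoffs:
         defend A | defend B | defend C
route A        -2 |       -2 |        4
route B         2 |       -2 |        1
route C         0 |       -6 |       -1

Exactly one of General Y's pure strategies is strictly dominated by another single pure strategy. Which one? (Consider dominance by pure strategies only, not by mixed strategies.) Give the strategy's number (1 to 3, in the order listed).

General Y prefers columns that give General X less. Compare defend C with defend B: -2 < 4, -2 < 1, -6 < -1.
So defend B strictly dominates defend C for General Y; defend C is strictly dominated.

3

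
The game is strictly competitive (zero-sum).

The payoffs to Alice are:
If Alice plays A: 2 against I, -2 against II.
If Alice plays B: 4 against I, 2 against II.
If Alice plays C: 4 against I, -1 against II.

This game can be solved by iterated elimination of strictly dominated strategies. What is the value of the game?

Column I is strictly dominated by II for Bob (-2<2, 2<4, -1<4); eliminate I.
Row A is strictly dominated by row B (2>-2); eliminate A.
Row C is strictly dominated by row B (2>-1); eliminate C.
Only (B, II) remains, with payoff 2.

2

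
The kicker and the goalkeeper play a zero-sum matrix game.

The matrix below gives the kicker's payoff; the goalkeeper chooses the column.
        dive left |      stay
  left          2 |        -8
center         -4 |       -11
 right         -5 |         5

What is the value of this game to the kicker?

Row center is strictly dominated by row left, so the kicker never plays it.
The remaining 2×2 game on (left, right) × (dive left, stay) has no saddle point. Let the kicker play left with probability p; indifference gives 2p − 5(1−p) = −8p + 5(1−p), so p = 1/2.
Similarly the goalkeeper's optimal q on dive left is 13/20, and the value is 2·(13/20) + (-8)·(7/20) = -3/2.

-3/2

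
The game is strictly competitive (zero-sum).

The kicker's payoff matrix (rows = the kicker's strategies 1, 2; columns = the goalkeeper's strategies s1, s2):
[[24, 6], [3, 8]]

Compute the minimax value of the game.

Row minima are 6 and 3, so the kicker's maximin is 6; column maxima are 24 and 8, so the goalkeeper's minimax is 8. These differ, so the equilibrium is in mixed strategies.
Let the kicker play 1 with probability p. The goalkeeper is indifferent when 24p + 3(1−p) = 6p + 8(1−p), giving p = 5/23.
Let the goalkeeper play s1 with probability q. The kicker is indifferent when 24q + 6(1−q) = 3q + 8(1−q), giving q = 2/23.
The value is 24·(2/23) + (6)·(21/23) = 174/23.

174/23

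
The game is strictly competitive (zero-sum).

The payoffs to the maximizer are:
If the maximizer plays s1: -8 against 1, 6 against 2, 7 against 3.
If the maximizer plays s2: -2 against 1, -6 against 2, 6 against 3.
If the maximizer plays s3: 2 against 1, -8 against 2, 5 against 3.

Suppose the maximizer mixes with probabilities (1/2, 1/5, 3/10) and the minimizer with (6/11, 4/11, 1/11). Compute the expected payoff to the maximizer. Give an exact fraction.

Against (6/11, 4/11, 1/11), each row's expected payoff is s1: -17/11; s2: -30/11; s3: -15/11.
Taking the (1/2, 1/5, 3/10)-weighted average: (1/2)·(-17/11) + (1/5)·(-30/11) + (3/10)·(-15/11) = -19/11.

-19/11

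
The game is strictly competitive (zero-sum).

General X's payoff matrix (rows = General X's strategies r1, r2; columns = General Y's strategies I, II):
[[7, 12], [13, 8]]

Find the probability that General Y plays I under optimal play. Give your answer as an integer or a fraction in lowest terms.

2/5

Row minima are 7 and 8, so General X's maximin is 8; column maxima are 13 and 12, so General Y's minimax is 12. These differ, so the equilibrium is in mixed strategies.
Let General Y play I with probability q. General X is indifferent when 7q + 12(1−q) = 13q + 8(1−q), giving q = 2/5.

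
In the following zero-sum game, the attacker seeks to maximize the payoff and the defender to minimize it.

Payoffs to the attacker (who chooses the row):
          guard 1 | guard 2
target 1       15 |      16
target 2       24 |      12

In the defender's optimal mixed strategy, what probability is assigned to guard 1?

Row minima are 15 and 12, so the attacker's maximin is 15; column maxima are 24 and 16, so the defender's minimax is 16. These differ, so the equilibrium is in mixed strategies.
Let the defender play guard 1 with probability q. The attacker is indifferent when 15q + 16(1−q) = 24q + 12(1−q), giving q = 4/13.

4/13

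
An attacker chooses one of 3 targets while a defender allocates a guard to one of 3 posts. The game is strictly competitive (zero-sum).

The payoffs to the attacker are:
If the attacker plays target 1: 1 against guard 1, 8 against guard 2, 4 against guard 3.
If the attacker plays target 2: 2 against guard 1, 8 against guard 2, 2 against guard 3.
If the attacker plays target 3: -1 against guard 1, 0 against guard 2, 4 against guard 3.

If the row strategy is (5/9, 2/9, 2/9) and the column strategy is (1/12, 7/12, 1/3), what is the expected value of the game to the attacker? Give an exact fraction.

527/108

Against (1/12, 7/12, 1/3), each row's expected payoff is target 1: 73/12; target 2: 11/2; target 3: 5/4.
Taking the (5/9, 2/9, 2/9)-weighted average: (5/9)·(73/12) + (2/9)·(11/2) + (2/9)·(5/4) = 527/108.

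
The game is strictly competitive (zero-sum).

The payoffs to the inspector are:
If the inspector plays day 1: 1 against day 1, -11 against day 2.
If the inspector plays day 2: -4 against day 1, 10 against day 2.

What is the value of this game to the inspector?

-17/13

Row minima are -11 and -4, so the inspector's maximin is -4; column maxima are 1 and 10, so the inspectee's minimax is 1. These differ, so the equilibrium is in mixed strategies.
Let the inspector play day 1 with probability p. The inspectee is indifferent when p − 4(1−p) = −11p + 10(1−p), giving p = 7/13.
Let the inspectee play day 1 with probability q. The inspector is indifferent when q − 11(1−q) = −4q + 10(1−q), giving q = 21/26.
The value is 1·(21/26) + (-11)·(5/26) = -17/13.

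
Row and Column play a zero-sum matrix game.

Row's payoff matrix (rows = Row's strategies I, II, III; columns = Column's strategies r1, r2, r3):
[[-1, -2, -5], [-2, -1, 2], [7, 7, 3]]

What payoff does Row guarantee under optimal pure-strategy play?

3

Row minima: -5, -2, 3 → Row's maximin is 3.
Column maxima: 7, 7, 3 → Column's minimax is 3.
They coincide at (III, r3), so the value is 3.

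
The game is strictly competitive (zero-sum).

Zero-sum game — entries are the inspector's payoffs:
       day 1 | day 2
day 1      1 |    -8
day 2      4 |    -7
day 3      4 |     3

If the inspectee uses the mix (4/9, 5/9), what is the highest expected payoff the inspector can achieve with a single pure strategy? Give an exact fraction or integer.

31/9

day 1: (1)·(4/9) + (-8)·(5/9) = -4.
day 2: (4)·(4/9) + (-7)·(5/9) = -19/9.
day 3: (4)·(4/9) + (3)·(5/9) = 31/9.
The best pure response is day 3 with expected payoff 31/9.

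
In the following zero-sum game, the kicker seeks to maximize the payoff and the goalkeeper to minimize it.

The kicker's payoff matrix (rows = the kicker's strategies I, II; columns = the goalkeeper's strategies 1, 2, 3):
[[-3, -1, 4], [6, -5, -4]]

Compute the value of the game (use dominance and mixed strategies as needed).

-21/13

Column 3 is strictly dominated by 2 for the goalkeeper (it gives the kicker more in every row).
The remaining 2×2 game on (I, II) × (1, 2) has no saddle point. Let the kicker play I with probability p; indifference gives −3p + 6(1−p) = −p − 5(1−p), so p = 11/13.
Similarly the goalkeeper's optimal q on 1 is 4/13, and the value is -3·(4/13) + (-1)·(9/13) = -21/13.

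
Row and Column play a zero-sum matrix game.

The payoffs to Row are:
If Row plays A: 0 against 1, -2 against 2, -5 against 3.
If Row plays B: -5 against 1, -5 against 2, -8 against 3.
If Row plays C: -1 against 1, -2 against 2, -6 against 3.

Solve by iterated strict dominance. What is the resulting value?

-5

Column 1 is strictly dominated by 3 for Column (-5<0, -8<-5, -6<-1); eliminate 1.
Row B is strictly dominated by row A (-2>-5, -5>-8); eliminate B.
Column 2 is strictly dominated by 3 for Column (-5<-2, -6<-2); eliminate 2.
Row C is strictly dominated by row A (-5>-6); eliminate C.
Only (A, 3) remains, with payoff -5.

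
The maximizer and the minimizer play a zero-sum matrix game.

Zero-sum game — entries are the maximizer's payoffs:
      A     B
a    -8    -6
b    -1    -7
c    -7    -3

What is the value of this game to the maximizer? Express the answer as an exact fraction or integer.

Row a is strictly dominated by row c, so the maximizer never plays it.
The remaining 2×2 game on (b, c) × (A, B) has no saddle point. Let the maximizer play b with probability p; indifference gives −p − 7(1−p) = −7p − 3(1−p), so p = 2/5.
Similarly the minimizer's optimal q on A is 2/5, and the value is -1·(2/5) + (-7)·(3/5) = -23/5.

-23/5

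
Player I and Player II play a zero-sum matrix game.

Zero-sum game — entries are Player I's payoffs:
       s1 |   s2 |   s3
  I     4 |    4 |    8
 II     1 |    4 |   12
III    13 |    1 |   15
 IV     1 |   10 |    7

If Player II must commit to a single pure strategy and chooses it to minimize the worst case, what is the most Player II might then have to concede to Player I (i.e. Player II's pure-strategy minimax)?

10

The worst case (largest entry) in each column is s1: 13, s2: 10, s3: 15.
The best (smallest) of these is 10.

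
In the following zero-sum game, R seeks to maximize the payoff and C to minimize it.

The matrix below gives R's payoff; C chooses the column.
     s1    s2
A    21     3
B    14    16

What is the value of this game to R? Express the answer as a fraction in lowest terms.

Row minima are 3 and 14, so R's maximin is 14; column maxima are 21 and 16, so C's minimax is 16. These differ, so the equilibrium is in mixed strategies.
Let R play A with probability p. C is indifferent when 21p + 14(1−p) = 3p + 16(1−p), giving p = 1/10.
Let C play s1 with probability q. R is indifferent when 21q + 3(1−q) = 14q + 16(1−q), giving q = 13/20.
The value is 21·(13/20) + (3)·(7/20) = 147/10.

147/10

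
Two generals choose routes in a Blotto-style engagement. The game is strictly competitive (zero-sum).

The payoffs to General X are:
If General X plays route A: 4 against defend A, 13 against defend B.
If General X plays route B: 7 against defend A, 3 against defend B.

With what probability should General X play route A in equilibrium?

Row minima are 4 and 3, so General X's maximin is 4; column maxima are 7 and 13, so General Y's minimax is 7. These differ, so the equilibrium is in mixed strategies.
Let General X play route A with probability p. General Y is indifferent when 4p + 7(1−p) = 13p + 3(1−p), giving p = 4/13.

4/13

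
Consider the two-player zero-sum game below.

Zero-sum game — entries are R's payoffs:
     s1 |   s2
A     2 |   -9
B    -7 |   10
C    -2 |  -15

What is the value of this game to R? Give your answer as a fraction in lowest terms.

Row C is strictly dominated by row A, so R never plays it.
The remaining 2×2 game on (A, B) × (s1, s2) has no saddle point. Let R play A with probability p; indifference gives 2p − 7(1−p) = −9p + 10(1−p), so p = 17/28.
Similarly C's optimal q on s1 is 19/28, and the value is 2·(19/28) + (-9)·(9/28) = -43/28.

-43/28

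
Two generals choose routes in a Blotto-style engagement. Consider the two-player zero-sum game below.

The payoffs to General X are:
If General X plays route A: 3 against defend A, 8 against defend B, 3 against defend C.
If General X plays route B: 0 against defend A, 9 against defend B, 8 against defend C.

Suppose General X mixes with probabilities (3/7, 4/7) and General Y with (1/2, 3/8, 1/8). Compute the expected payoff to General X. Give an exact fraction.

257/56

Against (1/2, 3/8, 1/8), each row's expected payoff is route A: 39/8; route B: 35/8.
Taking the (3/7, 4/7)-weighted average: (3/7)·(39/8) + (4/7)·(35/8) = 257/56.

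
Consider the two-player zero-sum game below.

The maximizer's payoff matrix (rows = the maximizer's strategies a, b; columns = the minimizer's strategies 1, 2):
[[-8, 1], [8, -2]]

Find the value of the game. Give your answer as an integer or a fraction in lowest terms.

-8/19

Row minima are -8 and -2, so the maximizer's maximin is -2; column maxima are 8 and 1, so the minimizer's minimax is 1. These differ, so the equilibrium is in mixed strategies.
Let the maximizer play a with probability p. The minimizer is indifferent when −8p + 8(1−p) = p − 2(1−p), giving p = 10/19.
Let the minimizer play 1 with probability q. The maximizer is indifferent when −8q + (1−q) = 8q − 2(1−q), giving q = 3/19.
The value is -8·(3/19) + (1)·(16/19) = -8/19.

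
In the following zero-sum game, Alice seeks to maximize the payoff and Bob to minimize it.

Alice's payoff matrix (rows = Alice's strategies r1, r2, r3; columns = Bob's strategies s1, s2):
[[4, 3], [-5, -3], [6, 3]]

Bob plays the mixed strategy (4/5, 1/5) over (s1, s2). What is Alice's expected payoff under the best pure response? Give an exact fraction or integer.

r1: (4)·(4/5) + (3)·(1/5) = 19/5.
r2: (-5)·(4/5) + (-3)·(1/5) = -23/5.
r3: (6)·(4/5) + (3)·(1/5) = 27/5.
The best pure response is r3 with expected payoff 27/5.

27/5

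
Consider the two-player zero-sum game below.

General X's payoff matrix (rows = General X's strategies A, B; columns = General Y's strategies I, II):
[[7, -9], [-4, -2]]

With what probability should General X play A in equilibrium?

Row minima are -9 and -4, so General X's maximin is -4; column maxima are 7 and -2, so General Y's minimax is -2. These differ, so the equilibrium is in mixed strategies.
Let General X play A with probability p. General Y is indifferent when 7p − 4(1−p) = −9p − 2(1−p), giving p = 1/9.

1/9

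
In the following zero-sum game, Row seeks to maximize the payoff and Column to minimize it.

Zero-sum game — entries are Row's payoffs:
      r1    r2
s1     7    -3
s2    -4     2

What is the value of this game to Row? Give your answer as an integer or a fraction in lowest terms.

1/8

Row minima are -3 and -4, so Row's maximin is -3; column maxima are 7 and 2, so Column's minimax is 2. These differ, so the equilibrium is in mixed strategies.
Let Row play s1 with probability p. Column is indifferent when 7p − 4(1−p) = −3p + 2(1−p), giving p = 3/8.
Let Column play r1 with probability q. Row is indifferent when 7q − 3(1−q) = −4q + 2(1−q), giving q = 5/16.
The value is 7·(5/16) + (-3)·(11/16) = 1/8.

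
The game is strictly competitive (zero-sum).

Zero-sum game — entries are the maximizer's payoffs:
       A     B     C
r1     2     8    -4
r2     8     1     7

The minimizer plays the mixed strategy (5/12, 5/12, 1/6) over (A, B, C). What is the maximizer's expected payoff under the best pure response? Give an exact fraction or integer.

r1: (2)·(5/12) + (8)·(5/12) + (-4)·(1/6) = 7/2.
r2: (8)·(5/12) + (1)·(5/12) + (7)·(1/6) = 59/12.
The best pure response is r2 with expected payoff 59/12.

59/12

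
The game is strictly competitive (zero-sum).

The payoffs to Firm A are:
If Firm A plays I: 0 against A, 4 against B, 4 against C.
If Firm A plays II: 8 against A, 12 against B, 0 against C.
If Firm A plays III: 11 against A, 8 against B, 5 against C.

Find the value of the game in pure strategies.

Row minima: 0, 0, 5 → Firm A's maximin is 5.
Column maxima: 11, 12, 5 → Firm B's minimax is 5.
They coincide at (III, C), so the value is 5.

5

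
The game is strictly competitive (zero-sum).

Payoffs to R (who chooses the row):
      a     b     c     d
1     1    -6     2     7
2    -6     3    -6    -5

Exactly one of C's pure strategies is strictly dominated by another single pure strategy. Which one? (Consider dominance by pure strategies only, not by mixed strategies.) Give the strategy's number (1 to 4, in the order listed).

4

C prefers columns that give R less. Compare d with a: 1 < 7, -6 < -5.
So a strictly dominates d for C; d is strictly dominated.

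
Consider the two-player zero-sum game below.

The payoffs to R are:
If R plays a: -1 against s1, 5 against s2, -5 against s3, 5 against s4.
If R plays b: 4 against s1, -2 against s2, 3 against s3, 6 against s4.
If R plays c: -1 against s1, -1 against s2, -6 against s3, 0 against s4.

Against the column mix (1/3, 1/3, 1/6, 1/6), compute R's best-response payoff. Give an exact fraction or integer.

13/6

a: (-1)·(1/3) + (5)·(1/3) + (-5)·(1/6) + (5)·(1/6) = 4/3.
b: (4)·(1/3) + (-2)·(1/3) + (3)·(1/6) + (6)·(1/6) = 13/6.
c: (-1)·(1/3) + (-1)·(1/3) + (-6)·(1/6) + (0)·(1/6) = -5/3.
The best pure response is b with expected payoff 13/6.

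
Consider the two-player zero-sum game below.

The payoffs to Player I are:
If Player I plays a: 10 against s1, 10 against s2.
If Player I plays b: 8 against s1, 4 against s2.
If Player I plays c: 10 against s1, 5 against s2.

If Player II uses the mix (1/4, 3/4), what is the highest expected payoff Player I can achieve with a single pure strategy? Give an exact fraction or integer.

a: (10)·(1/4) + (10)·(3/4) = 10.
b: (8)·(1/4) + (4)·(3/4) = 5.
c: (10)·(1/4) + (5)·(3/4) = 25/4.
The best pure response is a with expected payoff 10.

10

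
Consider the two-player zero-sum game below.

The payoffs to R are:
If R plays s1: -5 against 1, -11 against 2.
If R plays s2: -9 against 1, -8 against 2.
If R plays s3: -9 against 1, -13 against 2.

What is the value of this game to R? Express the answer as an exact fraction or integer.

-59/7

Row s3 is strictly dominated by row s1, so R never plays it.
The remaining 2×2 game on (s1, s2) × (1, 2) has no saddle point. Let R play s1 with probability p; indifference gives −5p − 9(1−p) = −11p − 8(1−p), so p = 1/7.
Similarly C's optimal q on 1 is 3/7, and the value is -5·(3/7) + (-11)·(4/7) = -59/7.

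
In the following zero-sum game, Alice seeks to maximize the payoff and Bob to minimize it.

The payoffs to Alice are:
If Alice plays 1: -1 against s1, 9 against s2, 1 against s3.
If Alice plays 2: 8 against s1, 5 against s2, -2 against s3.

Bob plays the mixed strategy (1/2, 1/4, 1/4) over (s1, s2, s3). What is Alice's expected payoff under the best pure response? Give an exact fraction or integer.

1: (-1)·(1/2) + (9)·(1/4) + (1)·(1/4) = 2.
2: (8)·(1/2) + (5)·(1/4) + (-2)·(1/4) = 19/4.
The best pure response is 2 with expected payoff 19/4.

19/4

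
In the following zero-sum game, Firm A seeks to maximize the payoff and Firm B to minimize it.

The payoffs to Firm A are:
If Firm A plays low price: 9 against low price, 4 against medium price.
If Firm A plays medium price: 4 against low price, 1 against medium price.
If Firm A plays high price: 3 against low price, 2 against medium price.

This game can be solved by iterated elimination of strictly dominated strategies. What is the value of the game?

4

Row high price is strictly dominated by row low price (9>3, 4>2); eliminate high price.
Row medium price is strictly dominated by row low price (9>4, 4>1); eliminate medium price.
Column low price is strictly dominated by medium price for Firm B (4<9); eliminate low price.
Only (low price, medium price) remains, with payoff 4.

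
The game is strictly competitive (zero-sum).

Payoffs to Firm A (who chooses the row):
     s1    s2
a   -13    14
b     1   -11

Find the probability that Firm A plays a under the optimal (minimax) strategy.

Row minima are -13 and -11, so Firm A's maximin is -11; column maxima are 1 and 14, so Firm B's minimax is 1. These differ, so the equilibrium is in mixed strategies.
Let Firm A play a with probability p. Firm B is indifferent when −13p + (1−p) = 14p − 11(1−p), giving p = 4/13.

4/13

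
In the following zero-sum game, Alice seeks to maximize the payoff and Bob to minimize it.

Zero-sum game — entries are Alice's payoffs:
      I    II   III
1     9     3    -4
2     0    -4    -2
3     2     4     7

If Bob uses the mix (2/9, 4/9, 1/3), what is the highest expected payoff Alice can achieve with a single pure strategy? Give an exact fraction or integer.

1: (9)·(2/9) + (3)·(4/9) + (-4)·(1/3) = 2.
2: (0)·(2/9) + (-4)·(4/9) + (-2)·(1/3) = -22/9.
3: (2)·(2/9) + (4)·(4/9) + (7)·(1/3) = 41/9.
The best pure response is 3 with expected payoff 41/9.

41/9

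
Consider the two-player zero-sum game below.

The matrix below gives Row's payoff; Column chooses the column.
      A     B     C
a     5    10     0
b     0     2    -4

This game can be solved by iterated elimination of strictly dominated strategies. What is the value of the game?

Row b is strictly dominated by row a (5>0, 10>2, 0>-4); eliminate b.
Column A is strictly dominated by C for Column (0<5); eliminate A.
Column B is strictly dominated by C for Column (0<10); eliminate B.
Only (a, C) remains, with payoff 0.

0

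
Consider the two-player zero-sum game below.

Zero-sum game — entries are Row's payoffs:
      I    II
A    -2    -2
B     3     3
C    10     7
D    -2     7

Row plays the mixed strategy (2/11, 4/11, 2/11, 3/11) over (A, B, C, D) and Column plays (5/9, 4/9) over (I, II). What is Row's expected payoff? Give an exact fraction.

Against (5/9, 4/9), each row's expected payoff is A: -2; B: 3; C: 26/3; D: 2.
Taking the (2/11, 4/11, 2/11, 3/11)-weighted average: (2/11)·(-2) + (4/11)·(3) + (2/11)·(26/3) + (3/11)·(2) = 94/33.

94/33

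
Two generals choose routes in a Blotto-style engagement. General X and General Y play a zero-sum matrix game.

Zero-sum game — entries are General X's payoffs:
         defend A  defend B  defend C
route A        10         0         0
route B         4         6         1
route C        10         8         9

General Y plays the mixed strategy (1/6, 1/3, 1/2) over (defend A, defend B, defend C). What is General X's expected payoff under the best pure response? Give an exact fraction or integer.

53/6

route A: (10)·(1/6) + (0)·(1/3) + (0)·(1/2) = 5/3.
route B: (4)·(1/6) + (6)·(1/3) + (1)·(1/2) = 19/6.
route C: (10)·(1/6) + (8)·(1/3) + (9)·(1/2) = 53/6.
The best pure response is route C with expected payoff 53/6.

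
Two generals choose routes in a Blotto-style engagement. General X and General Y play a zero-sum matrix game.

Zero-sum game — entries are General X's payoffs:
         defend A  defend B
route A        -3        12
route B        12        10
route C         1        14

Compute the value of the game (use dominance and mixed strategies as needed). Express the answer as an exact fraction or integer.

Row route A is strictly dominated by row route C, so General X never plays it.
The remaining 2×2 game on (route B, route C) × (defend A, defend B) has no saddle point. Let General X play route B with probability p; indifference gives 12p + (1−p) = 10p + 14(1−p), so p = 13/15.
Similarly General Y's optimal q on defend A is 4/15, and the value is 12·(4/15) + (10)·(11/15) = 158/15.

158/15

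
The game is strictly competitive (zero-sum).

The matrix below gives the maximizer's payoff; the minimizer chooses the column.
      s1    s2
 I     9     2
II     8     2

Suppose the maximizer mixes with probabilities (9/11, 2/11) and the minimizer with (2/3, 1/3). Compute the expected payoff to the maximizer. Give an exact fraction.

72/11

Against (2/3, 1/3), each row's expected payoff is I: 20/3; II: 6.
Taking the (9/11, 2/11)-weighted average: (9/11)·(20/3) + (2/11)·(6) = 72/11.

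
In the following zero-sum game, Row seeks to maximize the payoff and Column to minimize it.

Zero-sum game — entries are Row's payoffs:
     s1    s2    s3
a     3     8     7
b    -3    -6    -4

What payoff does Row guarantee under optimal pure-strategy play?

3

Row minima: 3, -6 → Row's maximin is 3.
Column maxima: 3, 8, 7 → Column's minimax is 3.
They coincide at (a, s1), so the value is 3.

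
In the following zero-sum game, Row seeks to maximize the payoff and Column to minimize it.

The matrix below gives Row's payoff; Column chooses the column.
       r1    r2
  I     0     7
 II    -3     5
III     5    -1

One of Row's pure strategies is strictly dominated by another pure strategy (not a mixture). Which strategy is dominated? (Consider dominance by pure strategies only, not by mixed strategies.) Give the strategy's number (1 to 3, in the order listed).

2

Compare II with I: 0 > -3, 7 > 5.
So I strictly dominates II for Row; II is strictly dominated.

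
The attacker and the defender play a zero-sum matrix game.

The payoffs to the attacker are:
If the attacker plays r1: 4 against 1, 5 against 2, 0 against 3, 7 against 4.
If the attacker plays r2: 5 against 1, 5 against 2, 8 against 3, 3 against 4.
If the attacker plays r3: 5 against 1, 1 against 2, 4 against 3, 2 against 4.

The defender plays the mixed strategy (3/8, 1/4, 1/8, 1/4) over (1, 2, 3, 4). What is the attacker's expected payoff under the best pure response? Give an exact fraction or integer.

39/8

r1: (4)·(3/8) + (5)·(1/4) + (0)·(1/8) + (7)·(1/4) = 9/2.
r2: (5)·(3/8) + (5)·(1/4) + (8)·(1/8) + (3)·(1/4) = 39/8.
r3: (5)·(3/8) + (1)·(1/4) + (4)·(1/8) + (2)·(1/4) = 25/8.
The best pure response is r2 with expected payoff 39/8.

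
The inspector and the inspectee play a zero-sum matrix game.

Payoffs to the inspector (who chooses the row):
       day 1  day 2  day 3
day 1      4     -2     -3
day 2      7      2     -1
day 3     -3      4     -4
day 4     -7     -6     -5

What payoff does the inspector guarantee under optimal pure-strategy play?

Row minima: -3, -1, -4, -7 → the inspector's maximin is -1.
Column maxima: 7, 4, -1 → the inspectee's minimax is -1.
They coincide at (day 2, day 3), so the value is -1.

-1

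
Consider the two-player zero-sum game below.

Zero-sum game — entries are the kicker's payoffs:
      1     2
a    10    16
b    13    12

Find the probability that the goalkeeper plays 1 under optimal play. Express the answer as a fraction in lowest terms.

4/7

Row minima are 10 and 12, so the kicker's maximin is 12; column maxima are 13 and 16, so the goalkeeper's minimax is 13. These differ, so the equilibrium is in mixed strategies.
Let the goalkeeper play 1 with probability q. The kicker is indifferent when 10q + 16(1−q) = 13q + 12(1−q), giving q = 4/7.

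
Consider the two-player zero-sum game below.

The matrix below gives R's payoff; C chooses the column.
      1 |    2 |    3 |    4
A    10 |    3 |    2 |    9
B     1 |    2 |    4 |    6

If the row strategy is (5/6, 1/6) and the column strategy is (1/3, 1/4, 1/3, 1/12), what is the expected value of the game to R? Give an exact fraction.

Against (1/3, 1/4, 1/3, 1/12), each row's expected payoff is A: 11/2; B: 8/3.
Taking the (5/6, 1/6)-weighted average: (5/6)·(11/2) + (1/6)·(8/3) = 181/36.

181/36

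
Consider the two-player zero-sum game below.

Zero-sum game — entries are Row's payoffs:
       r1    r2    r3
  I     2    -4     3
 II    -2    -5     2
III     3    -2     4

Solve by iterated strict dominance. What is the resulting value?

Row I is strictly dominated by row III (3>2, -2>-4, 4>3); eliminate I.
Column r3 is strictly dominated by r1 for Column (-2<2, 3<4); eliminate r3.
Row II is strictly dominated by row III (3>-2, -2>-5); eliminate II.
Column r1 is strictly dominated by r2 for Column (-2<3); eliminate r1.
Only (III, r2) remains, with payoff -2.

-2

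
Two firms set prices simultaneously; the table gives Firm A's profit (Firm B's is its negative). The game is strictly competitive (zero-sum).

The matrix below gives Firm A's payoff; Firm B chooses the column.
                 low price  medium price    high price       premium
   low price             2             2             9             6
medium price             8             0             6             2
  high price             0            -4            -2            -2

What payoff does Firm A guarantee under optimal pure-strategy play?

Row minima: 2, 0, -4 → Firm A's maximin is 2.
Column maxima: 8, 2, 9, 6 → Firm B's minimax is 2.
They coincide at (low price, medium price), so the value is 2.

2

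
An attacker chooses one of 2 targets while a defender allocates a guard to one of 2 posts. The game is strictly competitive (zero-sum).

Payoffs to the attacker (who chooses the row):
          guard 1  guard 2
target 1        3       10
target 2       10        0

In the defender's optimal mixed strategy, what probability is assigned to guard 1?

10/17

Row minima are 3 and 0, so the attacker's maximin is 3; column maxima are 10 and 10, so the defender's minimax is 10. These differ, so the equilibrium is in mixed strategies.
Let the defender play guard 1 with probability q. The attacker is indifferent when 3q + 10(1−q) = 10q, giving q = 10/17.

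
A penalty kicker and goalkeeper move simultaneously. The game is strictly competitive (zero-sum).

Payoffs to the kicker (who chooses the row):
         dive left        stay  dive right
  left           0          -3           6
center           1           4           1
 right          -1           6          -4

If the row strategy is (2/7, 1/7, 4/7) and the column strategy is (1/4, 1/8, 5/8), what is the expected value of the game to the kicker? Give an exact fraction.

1/56

Against (1/4, 1/8, 5/8), each row's expected payoff is left: 27/8; center: 11/8; right: -2.
Taking the (2/7, 1/7, 4/7)-weighted average: (2/7)·(27/8) + (1/7)·(11/8) + (4/7)·(-2) = 1/56.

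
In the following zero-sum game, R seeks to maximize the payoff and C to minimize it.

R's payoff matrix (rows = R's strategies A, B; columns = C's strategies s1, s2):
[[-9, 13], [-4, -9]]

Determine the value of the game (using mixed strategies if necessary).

Row minima are -9 and -9, so R's maximin is -9; column maxima are -4 and 13, so C's minimax is -4. These differ, so the equilibrium is in mixed strategies.
Let R play A with probability p. C is indifferent when −9p − 4(1−p) = 13p − 9(1−p), giving p = 5/27.
Let C play s1 with probability q. R is indifferent when −9q + 13(1−q) = −4q − 9(1−q), giving q = 22/27.
The value is -9·(22/27) + (13)·(5/27) = -133/27.

-133/27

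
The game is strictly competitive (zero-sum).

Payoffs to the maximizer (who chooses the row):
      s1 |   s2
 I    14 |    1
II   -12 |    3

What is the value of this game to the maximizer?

Row minima are 1 and -12, so the maximizer's maximin is 1; column maxima are 14 and 3, so the minimizer's minimax is 3. These differ, so the equilibrium is in mixed strategies.
Let the maximizer play I with probability p. The minimizer is indifferent when 14p − 12(1−p) = p + 3(1−p), giving p = 15/28.
Let the minimizer play s1 with probability q. The maximizer is indifferent when 14q + (1−q) = −12q + 3(1−q), giving q = 1/14.
The value is 14·(1/14) + (1)·(13/14) = 27/14.

27/14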